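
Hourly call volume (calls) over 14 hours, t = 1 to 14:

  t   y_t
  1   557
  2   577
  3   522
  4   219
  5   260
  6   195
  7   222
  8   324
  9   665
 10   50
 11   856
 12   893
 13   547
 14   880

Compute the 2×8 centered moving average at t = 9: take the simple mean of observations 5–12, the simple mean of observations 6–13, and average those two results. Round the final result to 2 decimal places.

451.06

Sum over 5–12: 260 + 195 + 222 + 324 + 665 + 50 + 856 + 893 = 3465
Sum over 6–13: 195 + 222 + 324 + 665 + 50 + 856 + 893 + 547 = 3752
CMA at t=9 = (3465 + 3752) / (2·8) = 7217 / 16 = 451.06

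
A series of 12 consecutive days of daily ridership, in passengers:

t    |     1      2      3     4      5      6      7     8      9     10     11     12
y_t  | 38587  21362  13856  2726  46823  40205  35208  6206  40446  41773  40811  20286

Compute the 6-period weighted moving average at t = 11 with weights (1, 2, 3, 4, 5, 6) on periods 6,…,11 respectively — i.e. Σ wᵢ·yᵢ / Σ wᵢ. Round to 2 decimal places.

Weighted sum: 1·40205 + 2·35208 + 3·6206 + 4·40446 + 5·41773 + 6·40811 = 40205 + 70416 + 18618 + 161784 + 208865 + 244866 = 744754
Weight total: 1 + 2 + 3 + 4 + 5 + 6 = 21
WMA = 744754 / 21 = 35464.48

35464.48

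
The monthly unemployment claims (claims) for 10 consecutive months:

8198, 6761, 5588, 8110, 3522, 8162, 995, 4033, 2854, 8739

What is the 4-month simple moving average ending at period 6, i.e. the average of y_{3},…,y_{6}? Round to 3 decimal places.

Sum of periods 3–6: 5588 + 8110 + 3522 + 8162 = 25382
Divide by 4: 25382 / 4 = 6345.500

6345.500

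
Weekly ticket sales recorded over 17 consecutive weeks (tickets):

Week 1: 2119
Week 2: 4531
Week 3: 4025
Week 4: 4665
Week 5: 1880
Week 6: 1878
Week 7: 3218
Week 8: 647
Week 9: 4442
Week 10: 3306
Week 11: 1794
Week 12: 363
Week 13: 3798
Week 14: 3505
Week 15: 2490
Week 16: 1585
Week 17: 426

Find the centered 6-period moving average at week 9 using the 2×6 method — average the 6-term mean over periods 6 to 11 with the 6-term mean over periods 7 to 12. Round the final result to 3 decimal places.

Sum over 6–11: 1878 + 3218 + 647 + 4442 + 3306 + 1794 = 15285
Sum over 7–12: 3218 + 647 + 4442 + 3306 + 1794 + 363 = 13770
CMA at t=9 = (15285 + 13770) / (2·6) = 29055 / 12 = 2421.250

2421.250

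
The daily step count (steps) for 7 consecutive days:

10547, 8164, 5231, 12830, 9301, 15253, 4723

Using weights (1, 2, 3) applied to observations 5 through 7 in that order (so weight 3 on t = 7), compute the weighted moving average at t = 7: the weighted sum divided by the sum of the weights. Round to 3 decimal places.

8996.000

Weighted sum: 1·9301 + 2·15253 + 3·4723 = 9301 + 30506 + 14169 = 53976
Weight total: 1 + 2 + 3 = 6
WMA = 53976 / 6 = 8996.000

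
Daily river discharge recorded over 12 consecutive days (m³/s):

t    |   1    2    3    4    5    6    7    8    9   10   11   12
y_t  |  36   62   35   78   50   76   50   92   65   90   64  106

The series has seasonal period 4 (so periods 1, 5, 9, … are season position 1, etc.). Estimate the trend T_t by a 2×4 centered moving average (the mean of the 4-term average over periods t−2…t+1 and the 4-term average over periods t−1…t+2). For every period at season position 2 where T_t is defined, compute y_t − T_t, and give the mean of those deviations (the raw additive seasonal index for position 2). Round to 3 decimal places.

10.625

Season position 2 occurs at t = 6, 10 (where T_t is defined).
t=6: T_6 = 65.25000; y_6 − T_6 = 76 − 65.25000 = 10.75000
t=10: T_10 = 79.50000; y_10 − T_10 = 90 − 79.50000 = 10.50000
Mean deviation: (10.75000 + 10.50000) / 2 = 10.625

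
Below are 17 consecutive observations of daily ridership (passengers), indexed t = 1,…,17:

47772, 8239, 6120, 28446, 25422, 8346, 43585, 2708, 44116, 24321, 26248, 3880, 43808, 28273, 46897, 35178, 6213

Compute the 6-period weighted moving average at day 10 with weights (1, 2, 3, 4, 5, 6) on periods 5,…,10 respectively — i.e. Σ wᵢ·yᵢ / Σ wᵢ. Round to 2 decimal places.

26200.33

Weighted sum: 1·25422 + 2·8346 + 3·43585 + 4·2708 + 5·44116 + 6·24321 = 25422 + 16692 + 130755 + 10832 + 220580 + 145926 = 550207
Weight total: 1 + 2 + 3 + 4 + 5 + 6 = 21
WMA = 550207 / 21 = 26200.33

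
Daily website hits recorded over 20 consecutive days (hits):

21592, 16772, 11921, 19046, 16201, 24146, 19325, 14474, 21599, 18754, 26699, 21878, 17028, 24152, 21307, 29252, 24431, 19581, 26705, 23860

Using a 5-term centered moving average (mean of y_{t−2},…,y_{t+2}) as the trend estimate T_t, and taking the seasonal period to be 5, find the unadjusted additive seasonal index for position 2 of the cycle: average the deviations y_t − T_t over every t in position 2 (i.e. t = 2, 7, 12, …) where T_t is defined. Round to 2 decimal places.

175.87

Season position 2 occurs at t = 7, 12, 17 (where T_t is defined).
t=7: T_7 = 19149.0000; y_7 − T_7 = 19325 − 19149.0000 = 176.0000
t=12: T_12 = 21702.2000; y_12 − T_12 = 21878 − 21702.2000 = 175.8000
t=17: T_17 = 24255.2000; y_17 − T_17 = 24431 − 24255.2000 = 175.8000
Mean deviation: (176.0000 + 175.8000 + 175.8000) / 3 = 175.87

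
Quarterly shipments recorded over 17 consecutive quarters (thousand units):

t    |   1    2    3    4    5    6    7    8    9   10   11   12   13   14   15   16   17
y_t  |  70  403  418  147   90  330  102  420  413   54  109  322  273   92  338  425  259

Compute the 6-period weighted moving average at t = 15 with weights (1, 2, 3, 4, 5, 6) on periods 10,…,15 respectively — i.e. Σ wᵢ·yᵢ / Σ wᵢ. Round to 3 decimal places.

Weighted sum: 1·54 + 2·109 + 3·322 + 4·273 + 5·92 + 6·338 = 54 + 218 + 966 + 1092 + 460 + 2028 = 4818
Weight total: 1 + 2 + 3 + 4 + 5 + 6 = 21
WMA = 4818 / 21 = 229.429

229.429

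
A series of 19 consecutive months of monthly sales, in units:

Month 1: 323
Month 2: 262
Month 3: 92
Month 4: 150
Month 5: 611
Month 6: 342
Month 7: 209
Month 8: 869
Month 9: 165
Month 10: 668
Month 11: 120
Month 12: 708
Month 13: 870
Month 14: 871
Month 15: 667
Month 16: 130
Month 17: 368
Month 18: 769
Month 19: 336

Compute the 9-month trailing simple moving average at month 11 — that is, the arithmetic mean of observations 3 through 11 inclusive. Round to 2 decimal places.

358.44

Sum of periods 3–11: 92 + 150 + 611 + 342 + 209 + 869 + 165 + 668 + 120 = 3226
Divide by 9: 3226 / 9 = 358.44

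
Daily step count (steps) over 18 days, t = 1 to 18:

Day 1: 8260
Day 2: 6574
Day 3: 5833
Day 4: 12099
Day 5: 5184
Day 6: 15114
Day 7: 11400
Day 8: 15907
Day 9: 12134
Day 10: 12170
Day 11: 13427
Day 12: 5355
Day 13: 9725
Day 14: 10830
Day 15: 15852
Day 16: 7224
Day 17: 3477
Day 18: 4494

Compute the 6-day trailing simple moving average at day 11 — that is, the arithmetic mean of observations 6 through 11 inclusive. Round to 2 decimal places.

Sum of periods 6–11: 15114 + 11400 + 15907 + 12134 + 12170 + 13427 = 80152
Divide by 6: 80152 / 6 = 13358.67

13358.67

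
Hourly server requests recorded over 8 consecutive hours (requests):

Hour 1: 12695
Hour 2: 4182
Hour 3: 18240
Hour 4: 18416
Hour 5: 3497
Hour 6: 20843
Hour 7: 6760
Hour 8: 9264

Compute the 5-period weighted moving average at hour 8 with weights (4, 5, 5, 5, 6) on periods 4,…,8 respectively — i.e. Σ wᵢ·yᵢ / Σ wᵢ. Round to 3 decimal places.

Weighted sum: 4·18416 + 5·3497 + 5·20843 + 5·6760 + 6·9264 = 73664 + 17485 + 104215 + 33800 + 55584 = 284748
Weight total: 4 + 5 + 5 + 5 + 6 = 25
WMA = 284748 / 25 = 11389.920

11389.920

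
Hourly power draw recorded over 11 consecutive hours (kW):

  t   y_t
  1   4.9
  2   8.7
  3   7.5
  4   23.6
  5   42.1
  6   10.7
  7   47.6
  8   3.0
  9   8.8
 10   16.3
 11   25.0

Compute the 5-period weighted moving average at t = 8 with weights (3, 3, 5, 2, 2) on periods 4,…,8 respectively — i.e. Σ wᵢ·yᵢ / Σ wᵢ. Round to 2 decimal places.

Weighted sum: 3·23.6 + 3·42.1 + 5·10.7 + 2·47.6 + 2·3.0 = 70.8 + 126.3 + 53.5 + 95.2 + 6.0 = 351.8
Weight total: 3 + 3 + 5 + 2 + 2 = 15
WMA = 351.8 / 15 = 23.45

23.45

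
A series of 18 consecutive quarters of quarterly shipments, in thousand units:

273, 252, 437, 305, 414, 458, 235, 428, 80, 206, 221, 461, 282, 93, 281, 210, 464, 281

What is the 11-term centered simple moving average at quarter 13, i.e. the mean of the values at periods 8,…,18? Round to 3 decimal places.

Sum of periods 8–18: 428 + 80 + 206 + 221 + 461 + 282 + 93 + 281 + 210 + 464 + 281 = 3007
Divide by 11: 3007 / 11 = 273.364

273.364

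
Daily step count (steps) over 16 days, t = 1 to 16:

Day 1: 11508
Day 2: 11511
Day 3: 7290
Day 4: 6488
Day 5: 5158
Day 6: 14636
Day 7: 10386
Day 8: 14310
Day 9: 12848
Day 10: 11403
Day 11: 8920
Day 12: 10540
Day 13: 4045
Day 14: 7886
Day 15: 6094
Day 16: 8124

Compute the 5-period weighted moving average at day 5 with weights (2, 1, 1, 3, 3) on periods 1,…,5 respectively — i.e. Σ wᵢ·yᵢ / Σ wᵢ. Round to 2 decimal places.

7675.50

Weighted sum: 2·11508 + 1·11511 + 1·7290 + 3·6488 + 3·5158 = 23016 + 11511 + 7290 + 19464 + 15474 = 76755
Weight total: 2 + 1 + 1 + 3 + 3 = 10
WMA = 76755 / 10 = 7675.50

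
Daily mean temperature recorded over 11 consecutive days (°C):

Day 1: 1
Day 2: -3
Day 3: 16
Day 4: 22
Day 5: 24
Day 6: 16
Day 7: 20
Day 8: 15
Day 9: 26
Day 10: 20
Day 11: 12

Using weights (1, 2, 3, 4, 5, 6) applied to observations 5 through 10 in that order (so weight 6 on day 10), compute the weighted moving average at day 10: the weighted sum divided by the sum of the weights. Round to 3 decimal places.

20.286

Weighted sum: 1·24 + 2·16 + 3·20 + 4·15 + 5·26 + 6·20 = 24 + 32 + 60 + 60 + 130 + 120 = 426
Weight total: 1 + 2 + 3 + 4 + 5 + 6 = 21
WMA = 426 / 21 = 20.286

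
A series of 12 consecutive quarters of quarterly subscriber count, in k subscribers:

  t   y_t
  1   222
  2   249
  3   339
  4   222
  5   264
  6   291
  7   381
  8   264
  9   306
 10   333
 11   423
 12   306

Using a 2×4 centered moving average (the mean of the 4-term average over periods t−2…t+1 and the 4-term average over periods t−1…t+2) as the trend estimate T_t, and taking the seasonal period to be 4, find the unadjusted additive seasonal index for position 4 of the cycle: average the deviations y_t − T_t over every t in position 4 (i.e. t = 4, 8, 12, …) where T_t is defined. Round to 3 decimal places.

-51.750

Season position 4 occurs at t = 4, 8 (where T_t is defined).
t=4: T_4 = 273.75000; y_4 − T_4 = 222 − 273.75000 = -51.75000
t=8: T_8 = 315.75000; y_8 − T_8 = 264 − 315.75000 = -51.75000
Mean deviation: (-51.75000 + -51.75000) / 2 = -51.750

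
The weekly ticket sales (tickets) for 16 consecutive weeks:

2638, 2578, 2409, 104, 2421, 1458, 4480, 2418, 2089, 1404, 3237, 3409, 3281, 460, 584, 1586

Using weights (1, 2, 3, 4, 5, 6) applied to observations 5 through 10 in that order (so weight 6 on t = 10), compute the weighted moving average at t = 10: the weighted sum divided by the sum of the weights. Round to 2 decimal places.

Weighted sum: 1·2421 + 2·1458 + 3·4480 + 4·2418 + 5·2089 + 6·1404 = 2421 + 2916 + 13440 + 9672 + 10445 + 8424 = 47318
Weight total: 1 + 2 + 3 + 4 + 5 + 6 = 21
WMA = 47318 / 21 = 2253.24

2253.24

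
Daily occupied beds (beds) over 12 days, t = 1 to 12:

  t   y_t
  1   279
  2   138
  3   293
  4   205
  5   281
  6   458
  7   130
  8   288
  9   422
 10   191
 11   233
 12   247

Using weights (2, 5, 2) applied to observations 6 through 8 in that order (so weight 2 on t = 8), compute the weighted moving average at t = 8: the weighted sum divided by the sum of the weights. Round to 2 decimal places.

Weighted sum: 2·458 + 5·130 + 2·288 = 916 + 650 + 576 = 2142
Weight total: 2 + 5 + 2 = 9
WMA = 2142 / 9 = 238.00

238.00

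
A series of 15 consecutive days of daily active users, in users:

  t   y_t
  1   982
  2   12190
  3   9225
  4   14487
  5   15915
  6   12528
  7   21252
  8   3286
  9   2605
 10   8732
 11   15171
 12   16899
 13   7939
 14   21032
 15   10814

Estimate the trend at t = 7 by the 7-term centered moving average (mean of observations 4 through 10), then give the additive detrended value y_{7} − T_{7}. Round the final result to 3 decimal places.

9994.143

Trend T_7 = (14487 + 15915 + 12528 + 21252 + 3286 + 2605 + 8732) / 7 = 78805/7 = 11257.85714
Detrended value: 21252 − 11257.85714 = 9994.143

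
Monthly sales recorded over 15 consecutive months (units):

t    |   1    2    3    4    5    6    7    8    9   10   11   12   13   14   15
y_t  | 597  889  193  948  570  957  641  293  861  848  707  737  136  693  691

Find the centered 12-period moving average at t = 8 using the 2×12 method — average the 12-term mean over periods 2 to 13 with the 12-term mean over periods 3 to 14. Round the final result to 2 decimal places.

640.17

Sum over 2–13: 889 + 193 + 948 + 570 + 957 + 641 + 293 + 861 + 848 + 707 + 737 + 136 = 7780
Sum over 3–14: 193 + 948 + 570 + 957 + 641 + 293 + 861 + 848 + 707 + 737 + 136 + 693 = 7584
CMA at t=8 = (7780 + 7584) / (2·12) = 15364 / 24 = 640.17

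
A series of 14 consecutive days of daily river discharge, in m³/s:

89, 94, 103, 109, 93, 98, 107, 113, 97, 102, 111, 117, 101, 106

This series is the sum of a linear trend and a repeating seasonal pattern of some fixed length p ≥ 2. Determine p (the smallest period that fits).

First differences y_{t+1} − y_t: 5, 9, 6, -16, 5, 9, 6, -16, 5, 9, …
The difference pattern repeats every 4 terms and not for any smaller step, so p = 4.

4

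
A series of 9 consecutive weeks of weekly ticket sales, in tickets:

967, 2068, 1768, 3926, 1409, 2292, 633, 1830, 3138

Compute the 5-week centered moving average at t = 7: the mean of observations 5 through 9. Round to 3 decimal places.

Sum of periods 5–9: 1409 + 2292 + 633 + 1830 + 3138 = 9302
Divide by 5: 9302 / 5 = 1860.400

1860.400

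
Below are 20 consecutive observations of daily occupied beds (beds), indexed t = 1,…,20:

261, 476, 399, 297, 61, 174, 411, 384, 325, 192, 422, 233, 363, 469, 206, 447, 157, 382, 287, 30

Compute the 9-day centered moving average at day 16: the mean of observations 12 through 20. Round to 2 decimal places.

286.00

Sum of periods 12–20: 233 + 363 + 469 + 206 + 447 + 157 + 382 + 287 + 30 = 2574
Divide by 9: 2574 / 9 = 286.00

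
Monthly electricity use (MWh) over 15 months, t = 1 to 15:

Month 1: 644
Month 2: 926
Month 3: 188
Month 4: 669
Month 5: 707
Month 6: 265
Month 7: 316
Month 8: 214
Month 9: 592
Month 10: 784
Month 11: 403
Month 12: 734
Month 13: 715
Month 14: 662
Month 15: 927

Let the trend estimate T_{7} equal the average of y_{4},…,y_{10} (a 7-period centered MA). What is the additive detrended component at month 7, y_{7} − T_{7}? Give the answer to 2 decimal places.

Trend T_7 = (669 + 707 + 265 + 316 + 214 + 592 + 784) / 7 = 3547/7 = 506.7143
Detrended value: 316 − 506.7143 = -190.71

-190.71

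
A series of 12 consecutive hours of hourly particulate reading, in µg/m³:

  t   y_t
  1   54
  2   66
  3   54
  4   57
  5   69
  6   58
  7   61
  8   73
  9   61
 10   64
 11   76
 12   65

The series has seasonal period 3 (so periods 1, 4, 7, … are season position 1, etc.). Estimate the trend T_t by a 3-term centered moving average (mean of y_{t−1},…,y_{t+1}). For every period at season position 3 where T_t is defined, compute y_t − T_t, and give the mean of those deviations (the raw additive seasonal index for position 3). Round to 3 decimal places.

Season position 3 occurs at t = 3, 6, 9 (where T_t is defined).
t=3: T_3 = 59.00000; y_3 − T_3 = 54 − 59.00000 = -5.00000
t=6: T_6 = 62.66667; y_6 − T_6 = 58 − 62.66667 = -4.66667
t=9: T_9 = 66.00000; y_9 − T_9 = 61 − 66.00000 = -5.00000
Mean deviation: (-5.00000 + -4.66667 + -5.00000) / 3 = -4.889

-4.889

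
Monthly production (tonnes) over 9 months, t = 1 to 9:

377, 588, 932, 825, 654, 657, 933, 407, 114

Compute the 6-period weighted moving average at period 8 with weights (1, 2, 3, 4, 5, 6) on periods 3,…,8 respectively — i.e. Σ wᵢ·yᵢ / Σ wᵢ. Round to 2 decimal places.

Weighted sum: 1·932 + 2·825 + 3·654 + 4·657 + 5·933 + 6·407 = 932 + 1650 + 1962 + 2628 + 4665 + 2442 = 14279
Weight total: 1 + 2 + 3 + 4 + 5 + 6 = 21
WMA = 14279 / 21 = 679.95

679.95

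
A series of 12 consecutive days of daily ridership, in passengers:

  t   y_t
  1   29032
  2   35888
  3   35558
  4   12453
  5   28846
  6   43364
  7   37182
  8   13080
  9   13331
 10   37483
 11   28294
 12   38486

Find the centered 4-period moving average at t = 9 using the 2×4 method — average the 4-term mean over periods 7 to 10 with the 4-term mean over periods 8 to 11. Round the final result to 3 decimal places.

Sum over 7–10: 37182 + 13080 + 13331 + 37483 = 101076
Sum over 8–11: 13080 + 13331 + 37483 + 28294 = 92188
CMA at t=9 = (101076 + 92188) / (2·4) = 193264 / 8 = 24158.000

24158.000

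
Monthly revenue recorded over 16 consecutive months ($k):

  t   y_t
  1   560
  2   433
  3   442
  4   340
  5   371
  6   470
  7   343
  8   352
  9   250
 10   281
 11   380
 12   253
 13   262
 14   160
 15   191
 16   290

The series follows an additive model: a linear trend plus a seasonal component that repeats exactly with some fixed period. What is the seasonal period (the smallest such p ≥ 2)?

5

First differences y_{t+1} − y_t: -127, 9, -102, 31, 99, -127, 9, -102, 31, 99, -127, 9, …
The difference pattern repeats every 5 terms and not for any smaller step, so p = 5.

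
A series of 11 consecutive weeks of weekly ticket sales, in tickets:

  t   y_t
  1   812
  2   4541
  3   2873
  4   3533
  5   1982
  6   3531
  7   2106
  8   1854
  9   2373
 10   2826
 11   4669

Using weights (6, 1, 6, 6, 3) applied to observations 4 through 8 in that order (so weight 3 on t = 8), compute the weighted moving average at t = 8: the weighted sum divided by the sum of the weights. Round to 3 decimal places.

Weighted sum: 6·3533 + 1·1982 + 6·3531 + 6·2106 + 3·1854 = 21198 + 1982 + 21186 + 12636 + 5562 = 62564
Weight total: 6 + 1 + 6 + 6 + 3 = 22
WMA = 62564 / 22 = 2843.818

2843.818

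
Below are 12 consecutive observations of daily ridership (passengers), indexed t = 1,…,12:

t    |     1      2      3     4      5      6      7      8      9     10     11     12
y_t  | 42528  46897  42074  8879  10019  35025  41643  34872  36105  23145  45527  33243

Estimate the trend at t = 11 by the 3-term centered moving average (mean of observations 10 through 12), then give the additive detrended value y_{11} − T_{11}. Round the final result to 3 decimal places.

Trend T_11 = (23145 + 45527 + 33243) / 3 = 101915/3 = 33971.66667
Detrended value: 45527 − 33971.66667 = 11555.333

11555.333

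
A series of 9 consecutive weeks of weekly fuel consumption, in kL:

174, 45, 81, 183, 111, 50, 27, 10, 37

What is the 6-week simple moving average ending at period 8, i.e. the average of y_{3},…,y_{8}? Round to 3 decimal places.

Sum of periods 3–8: 81 + 183 + 111 + 50 + 27 + 10 = 462
Divide by 6: 462 / 6 = 77.000

77.000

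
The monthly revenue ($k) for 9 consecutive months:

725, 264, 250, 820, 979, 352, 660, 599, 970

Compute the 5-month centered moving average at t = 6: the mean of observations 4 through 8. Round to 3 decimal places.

Sum of periods 4–8: 820 + 979 + 352 + 660 + 599 = 3410
Divide by 5: 3410 / 5 = 682.000

682.000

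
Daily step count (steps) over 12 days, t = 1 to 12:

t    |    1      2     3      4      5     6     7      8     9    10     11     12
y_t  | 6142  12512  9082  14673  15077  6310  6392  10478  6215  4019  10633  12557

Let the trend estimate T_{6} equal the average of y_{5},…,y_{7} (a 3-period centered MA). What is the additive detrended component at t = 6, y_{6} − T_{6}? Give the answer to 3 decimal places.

Trend T_6 = (15077 + 6310 + 6392) / 3 = 27779/3 = 9259.66667
Detrended value: 6310 − 9259.66667 = -2949.667

-2949.667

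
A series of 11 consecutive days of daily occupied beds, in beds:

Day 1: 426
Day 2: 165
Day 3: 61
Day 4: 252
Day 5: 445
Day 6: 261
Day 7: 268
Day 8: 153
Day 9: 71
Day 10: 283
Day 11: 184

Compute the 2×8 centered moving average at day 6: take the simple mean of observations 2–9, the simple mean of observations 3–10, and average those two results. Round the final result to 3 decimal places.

Sum over 2–9: 165 + 61 + 252 + 445 + 261 + 268 + 153 + 71 = 1676
Sum over 3–10: 61 + 252 + 445 + 261 + 268 + 153 + 71 + 283 = 1794
CMA at t=6 = (1676 + 1794) / (2·8) = 3470 / 16 = 216.875

216.875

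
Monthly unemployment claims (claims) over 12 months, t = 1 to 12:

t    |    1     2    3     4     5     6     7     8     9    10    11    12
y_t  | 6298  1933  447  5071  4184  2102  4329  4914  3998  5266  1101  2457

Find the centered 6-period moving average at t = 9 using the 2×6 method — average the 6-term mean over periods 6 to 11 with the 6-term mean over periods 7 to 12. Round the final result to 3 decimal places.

3647.917

Sum over 6–11: 2102 + 4329 + 4914 + 3998 + 5266 + 1101 = 21710
Sum over 7–12: 4329 + 4914 + 3998 + 5266 + 1101 + 2457 = 22065
CMA at t=9 = (21710 + 22065) / (2·6) = 43775 / 12 = 3647.917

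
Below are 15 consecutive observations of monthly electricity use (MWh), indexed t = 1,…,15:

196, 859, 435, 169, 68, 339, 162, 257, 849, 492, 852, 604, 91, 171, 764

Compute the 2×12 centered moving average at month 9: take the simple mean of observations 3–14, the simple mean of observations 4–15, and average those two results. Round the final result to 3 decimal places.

387.792

Sum over 3–14: 435 + 169 + 68 + 339 + 162 + 257 + 849 + 492 + 852 + 604 + 91 + 171 = 4489
Sum over 4–15: 169 + 68 + 339 + 162 + 257 + 849 + 492 + 852 + 604 + 91 + 171 + 764 = 4818
CMA at t=9 = (4489 + 4818) / (2·12) = 9307 / 24 = 387.792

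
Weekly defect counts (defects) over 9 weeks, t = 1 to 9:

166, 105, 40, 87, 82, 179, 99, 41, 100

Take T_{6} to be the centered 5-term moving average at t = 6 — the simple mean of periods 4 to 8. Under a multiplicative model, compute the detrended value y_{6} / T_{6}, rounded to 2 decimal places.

1.83

Trend T_6 = (87 + 82 + 179 + 99 + 41) / 5 = 488/5 = 97.6000
Ratio to trend: 179 / 97.6000 = 1.83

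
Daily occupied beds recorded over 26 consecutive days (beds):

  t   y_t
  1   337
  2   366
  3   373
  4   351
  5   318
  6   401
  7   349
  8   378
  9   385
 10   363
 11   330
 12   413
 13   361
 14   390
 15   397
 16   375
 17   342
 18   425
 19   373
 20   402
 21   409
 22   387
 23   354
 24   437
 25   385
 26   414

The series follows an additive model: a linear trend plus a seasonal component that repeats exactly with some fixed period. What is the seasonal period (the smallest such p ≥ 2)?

First differences y_{t+1} − y_t: 29, 7, -22, -33, 83, -52, 29, 7, -22, -33, 83, -52, 29, 7, …
The difference pattern repeats every 6 terms and not for any smaller step, so p = 6.

6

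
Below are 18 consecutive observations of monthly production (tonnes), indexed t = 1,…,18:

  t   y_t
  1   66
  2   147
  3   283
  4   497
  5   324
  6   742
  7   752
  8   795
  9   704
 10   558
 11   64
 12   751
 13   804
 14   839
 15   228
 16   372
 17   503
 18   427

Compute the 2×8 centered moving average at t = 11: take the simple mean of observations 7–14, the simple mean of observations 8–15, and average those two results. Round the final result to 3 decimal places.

625.625

Sum over 7–14: 752 + 795 + 704 + 558 + 64 + 751 + 804 + 839 = 5267
Sum over 8–15: 795 + 704 + 558 + 64 + 751 + 804 + 839 + 228 = 4743
CMA at t=11 = (5267 + 4743) / (2·8) = 10010 / 16 = 625.625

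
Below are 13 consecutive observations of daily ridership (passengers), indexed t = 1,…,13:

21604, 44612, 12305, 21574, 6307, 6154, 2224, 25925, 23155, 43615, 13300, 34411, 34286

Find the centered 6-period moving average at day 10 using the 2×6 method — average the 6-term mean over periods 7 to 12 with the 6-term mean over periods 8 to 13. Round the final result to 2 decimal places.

26443.50

Sum over 7–12: 2224 + 25925 + 23155 + 43615 + 13300 + 34411 = 142630
Sum over 8–13: 25925 + 23155 + 43615 + 13300 + 34411 + 34286 = 174692
CMA at t=10 = (142630 + 174692) / (2·6) = 317322 / 12 = 26443.50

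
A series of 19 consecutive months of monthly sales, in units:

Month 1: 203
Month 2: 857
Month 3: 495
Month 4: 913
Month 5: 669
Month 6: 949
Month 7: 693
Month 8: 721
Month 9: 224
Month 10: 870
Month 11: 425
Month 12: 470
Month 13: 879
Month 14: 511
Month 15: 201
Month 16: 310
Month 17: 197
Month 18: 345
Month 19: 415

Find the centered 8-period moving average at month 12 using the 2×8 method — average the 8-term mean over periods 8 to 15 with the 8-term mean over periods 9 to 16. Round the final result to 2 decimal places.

Sum over 8–15: 721 + 224 + 870 + 425 + 470 + 879 + 511 + 201 = 4301
Sum over 9–16: 224 + 870 + 425 + 470 + 879 + 511 + 201 + 310 = 3890
CMA at t=12 = (4301 + 3890) / (2·8) = 8191 / 16 = 511.94

511.94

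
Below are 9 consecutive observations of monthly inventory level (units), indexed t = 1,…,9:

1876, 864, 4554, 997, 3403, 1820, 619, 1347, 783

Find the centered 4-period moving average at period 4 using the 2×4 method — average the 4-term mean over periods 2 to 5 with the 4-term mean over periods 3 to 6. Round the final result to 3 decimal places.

Sum over 2–5: 864 + 4554 + 997 + 3403 = 9818
Sum over 3–6: 4554 + 997 + 3403 + 1820 = 10774
CMA at t=4 = (9818 + 10774) / (2·4) = 20592 / 8 = 2574.000

2574.000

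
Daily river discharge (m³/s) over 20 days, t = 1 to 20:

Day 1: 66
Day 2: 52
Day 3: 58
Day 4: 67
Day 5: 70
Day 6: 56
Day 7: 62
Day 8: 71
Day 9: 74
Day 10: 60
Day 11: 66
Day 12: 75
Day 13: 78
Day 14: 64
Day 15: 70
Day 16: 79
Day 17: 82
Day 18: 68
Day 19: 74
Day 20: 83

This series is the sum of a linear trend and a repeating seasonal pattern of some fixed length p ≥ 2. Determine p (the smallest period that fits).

4

First differences y_{t+1} − y_t: -14, 6, 9, 3, -14, 6, 9, 3, -14, 6, …
The difference pattern repeats every 4 terms and not for any smaller step, so p = 4.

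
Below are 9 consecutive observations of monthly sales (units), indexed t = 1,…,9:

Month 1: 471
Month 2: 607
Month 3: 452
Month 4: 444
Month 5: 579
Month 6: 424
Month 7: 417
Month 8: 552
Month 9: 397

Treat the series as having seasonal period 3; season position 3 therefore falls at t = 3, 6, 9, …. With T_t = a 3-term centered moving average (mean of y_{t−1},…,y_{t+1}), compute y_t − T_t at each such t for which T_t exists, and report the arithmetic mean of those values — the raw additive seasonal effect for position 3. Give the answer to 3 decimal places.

Season position 3 occurs at t = 3, 6 (where T_t is defined).
t=3: T_3 = 501.00000; y_3 − T_3 = 452 − 501.00000 = -49.00000
t=6: T_6 = 473.33333; y_6 − T_6 = 424 − 473.33333 = -49.33333
Mean deviation: (-49.00000 + -49.33333) / 2 = -49.167

-49.167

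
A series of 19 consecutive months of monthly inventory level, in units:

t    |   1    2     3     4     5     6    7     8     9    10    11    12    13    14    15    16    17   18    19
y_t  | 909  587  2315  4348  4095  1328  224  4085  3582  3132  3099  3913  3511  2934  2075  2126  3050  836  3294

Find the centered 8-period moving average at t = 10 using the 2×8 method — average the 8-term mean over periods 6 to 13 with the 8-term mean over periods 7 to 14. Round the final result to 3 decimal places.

Sum over 6–13: 1328 + 224 + 4085 + 3582 + 3132 + 3099 + 3913 + 3511 = 22874
Sum over 7–14: 224 + 4085 + 3582 + 3132 + 3099 + 3913 + 3511 + 2934 = 24480
CMA at t=10 = (22874 + 24480) / (2·8) = 47354 / 16 = 2959.625

2959.625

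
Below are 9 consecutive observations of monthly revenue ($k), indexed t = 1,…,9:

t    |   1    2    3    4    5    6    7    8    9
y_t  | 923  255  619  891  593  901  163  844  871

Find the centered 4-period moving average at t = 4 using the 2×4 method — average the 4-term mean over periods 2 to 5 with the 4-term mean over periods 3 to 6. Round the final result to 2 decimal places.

Sum over 2–5: 255 + 619 + 891 + 593 = 2358
Sum over 3–6: 619 + 891 + 593 + 901 = 3004
CMA at t=4 = (2358 + 3004) / (2·4) = 5362 / 8 = 670.25

670.25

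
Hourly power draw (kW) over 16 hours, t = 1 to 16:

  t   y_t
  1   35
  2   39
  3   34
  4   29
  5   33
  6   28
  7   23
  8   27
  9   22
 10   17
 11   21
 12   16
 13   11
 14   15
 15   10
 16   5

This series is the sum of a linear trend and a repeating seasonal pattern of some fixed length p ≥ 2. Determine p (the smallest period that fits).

First differences y_{t+1} − y_t: 4, -5, -5, 4, -5, -5, 4, -5, …
The difference pattern repeats every 3 terms and not for any smaller step, so p = 3.

3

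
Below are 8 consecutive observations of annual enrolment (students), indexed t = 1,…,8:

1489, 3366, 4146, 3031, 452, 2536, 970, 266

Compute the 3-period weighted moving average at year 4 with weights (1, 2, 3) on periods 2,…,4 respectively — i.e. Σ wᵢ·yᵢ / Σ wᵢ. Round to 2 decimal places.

3458.50

Weighted sum: 1·3366 + 2·4146 + 3·3031 = 3366 + 8292 + 9093 = 20751
Weight total: 1 + 2 + 3 = 6
WMA = 20751 / 6 = 3458.50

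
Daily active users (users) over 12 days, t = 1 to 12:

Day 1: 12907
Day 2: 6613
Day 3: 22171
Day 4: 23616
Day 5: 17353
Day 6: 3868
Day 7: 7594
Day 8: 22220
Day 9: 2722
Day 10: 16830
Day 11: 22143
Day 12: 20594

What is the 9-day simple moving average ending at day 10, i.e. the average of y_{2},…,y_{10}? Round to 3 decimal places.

Sum of periods 2–10: 6613 + 22171 + 23616 + 17353 + 3868 + 7594 + 22220 + 2722 + 16830 = 122987
Divide by 9: 122987 / 9 = 13665.222

13665.222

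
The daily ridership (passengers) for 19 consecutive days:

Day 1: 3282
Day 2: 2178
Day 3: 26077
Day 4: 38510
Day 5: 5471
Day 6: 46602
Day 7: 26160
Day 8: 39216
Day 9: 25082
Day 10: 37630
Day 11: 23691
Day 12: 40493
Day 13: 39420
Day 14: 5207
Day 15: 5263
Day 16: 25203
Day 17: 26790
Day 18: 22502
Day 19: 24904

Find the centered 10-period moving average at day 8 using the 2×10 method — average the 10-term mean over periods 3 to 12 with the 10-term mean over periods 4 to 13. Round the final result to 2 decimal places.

31560.35

Sum over 3–12: 26077 + 38510 + 5471 + 46602 + 26160 + 39216 + 25082 + 37630 + 23691 + 40493 = 308932
Sum over 4–13: 38510 + 5471 + 46602 + 26160 + 39216 + 25082 + 37630 + 23691 + 40493 + 39420 = 322275
CMA at t=8 = (308932 + 322275) / (2·10) = 631207 / 20 = 31560.35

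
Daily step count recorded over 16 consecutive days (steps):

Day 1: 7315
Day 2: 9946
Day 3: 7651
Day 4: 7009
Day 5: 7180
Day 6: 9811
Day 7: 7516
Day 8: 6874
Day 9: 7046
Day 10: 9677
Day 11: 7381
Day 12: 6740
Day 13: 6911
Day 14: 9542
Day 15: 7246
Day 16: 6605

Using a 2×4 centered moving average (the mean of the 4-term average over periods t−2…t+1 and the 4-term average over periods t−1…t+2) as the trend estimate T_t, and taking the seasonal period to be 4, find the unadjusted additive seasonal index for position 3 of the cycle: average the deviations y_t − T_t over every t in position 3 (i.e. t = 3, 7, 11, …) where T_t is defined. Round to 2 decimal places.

Season position 3 occurs at t = 3, 7, 11 (where T_t is defined).
t=3: T_3 = 7963.3750; y_3 − T_3 = 7651 − 7963.3750 = -312.3750
t=7: T_7 = 7828.5000; y_7 − T_7 = 7516 − 7828.5000 = -312.5000
t=11: T_11 = 7694.1250; y_11 − T_11 = 7381 − 7694.1250 = -313.1250
Mean deviation: (-312.3750 + -312.5000 + -313.1250) / 3 = -312.67

-312.67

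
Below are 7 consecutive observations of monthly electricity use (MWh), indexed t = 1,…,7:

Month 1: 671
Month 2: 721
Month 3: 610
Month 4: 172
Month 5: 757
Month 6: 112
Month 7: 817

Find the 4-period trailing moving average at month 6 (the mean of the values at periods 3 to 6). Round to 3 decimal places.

Sum of periods 3–6: 610 + 172 + 757 + 112 = 1651
Divide by 4: 1651 / 4 = 412.750

412.750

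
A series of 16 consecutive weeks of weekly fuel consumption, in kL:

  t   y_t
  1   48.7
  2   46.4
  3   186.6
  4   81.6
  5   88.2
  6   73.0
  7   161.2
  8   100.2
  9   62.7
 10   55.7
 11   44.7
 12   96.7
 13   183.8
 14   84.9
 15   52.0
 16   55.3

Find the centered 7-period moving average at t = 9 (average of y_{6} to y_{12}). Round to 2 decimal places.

Sum of periods 6–12: 73.0 + 161.2 + 100.2 + 62.7 + 55.7 + 44.7 + 96.7 = 594.2
Divide by 7: 594.2 / 7 = 84.89

84.89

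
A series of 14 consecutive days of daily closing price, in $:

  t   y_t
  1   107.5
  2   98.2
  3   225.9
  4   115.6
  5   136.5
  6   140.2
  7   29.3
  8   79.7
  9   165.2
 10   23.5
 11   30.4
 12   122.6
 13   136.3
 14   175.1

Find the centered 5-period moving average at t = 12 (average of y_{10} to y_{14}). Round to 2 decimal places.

Sum of periods 10–14: 23.5 + 30.4 + 122.6 + 136.3 + 175.1 = 487.9
Divide by 5: 487.9 / 5 = 97.58

97.58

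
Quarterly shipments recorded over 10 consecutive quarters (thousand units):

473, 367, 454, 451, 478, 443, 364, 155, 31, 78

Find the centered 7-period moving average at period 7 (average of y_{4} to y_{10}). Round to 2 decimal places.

Sum of periods 4–10: 451 + 478 + 443 + 364 + 155 + 31 + 78 = 2000
Divide by 7: 2000 / 7 = 285.71

285.71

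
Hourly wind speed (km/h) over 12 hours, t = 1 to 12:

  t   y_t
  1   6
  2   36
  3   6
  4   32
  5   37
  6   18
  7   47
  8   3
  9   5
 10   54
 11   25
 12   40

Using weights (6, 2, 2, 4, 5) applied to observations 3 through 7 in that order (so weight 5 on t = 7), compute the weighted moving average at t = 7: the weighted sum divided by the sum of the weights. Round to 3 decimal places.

25.316

Weighted sum: 6·6 + 2·32 + 2·37 + 4·18 + 5·47 = 36 + 64 + 74 + 72 + 235 = 481
Weight total: 6 + 2 + 2 + 4 + 5 = 19
WMA = 481 / 19 = 25.316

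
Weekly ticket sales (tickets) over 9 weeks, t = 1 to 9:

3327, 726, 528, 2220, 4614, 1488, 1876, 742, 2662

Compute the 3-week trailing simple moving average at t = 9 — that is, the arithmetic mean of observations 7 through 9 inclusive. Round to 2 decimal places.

Sum of periods 7–9: 1876 + 742 + 2662 = 5280
Divide by 3: 5280 / 3 = 1760.00

1760.00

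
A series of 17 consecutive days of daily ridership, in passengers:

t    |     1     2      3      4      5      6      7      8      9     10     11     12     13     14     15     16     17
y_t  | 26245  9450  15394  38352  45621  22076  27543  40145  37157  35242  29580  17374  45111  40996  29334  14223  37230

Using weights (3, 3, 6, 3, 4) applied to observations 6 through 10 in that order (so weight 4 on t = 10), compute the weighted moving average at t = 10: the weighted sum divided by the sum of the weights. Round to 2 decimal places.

Weighted sum: 3·22076 + 3·27543 + 6·40145 + 3·37157 + 4·35242 = 66228 + 82629 + 240870 + 111471 + 140968 = 642166
Weight total: 3 + 3 + 6 + 3 + 4 = 19
WMA = 642166 / 19 = 33798.21

33798.21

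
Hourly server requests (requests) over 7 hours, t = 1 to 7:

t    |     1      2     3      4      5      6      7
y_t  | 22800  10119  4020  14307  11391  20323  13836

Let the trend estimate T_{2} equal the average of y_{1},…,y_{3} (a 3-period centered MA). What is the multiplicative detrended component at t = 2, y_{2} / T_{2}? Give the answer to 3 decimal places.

0.822

Trend T_2 = (22800 + 10119 + 4020) / 3 = 36939/3 = 12313.00000
Ratio to trend: 10119 / 12313.00000 = 0.822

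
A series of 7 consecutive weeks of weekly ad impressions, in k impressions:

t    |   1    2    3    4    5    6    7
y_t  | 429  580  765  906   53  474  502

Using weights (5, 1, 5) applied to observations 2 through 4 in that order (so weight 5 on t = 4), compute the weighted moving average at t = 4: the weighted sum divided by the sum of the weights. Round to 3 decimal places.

745.000

Weighted sum: 5·580 + 1·765 + 5·906 = 2900 + 765 + 4530 = 8195
Weight total: 5 + 1 + 5 = 11
WMA = 8195 / 11 = 745.000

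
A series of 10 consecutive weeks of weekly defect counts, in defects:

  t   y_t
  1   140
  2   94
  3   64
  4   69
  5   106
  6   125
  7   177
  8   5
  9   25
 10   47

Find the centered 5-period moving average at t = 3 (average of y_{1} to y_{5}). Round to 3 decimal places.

Sum of periods 1–5: 140 + 94 + 64 + 69 + 106 = 473
Divide by 5: 473 / 5 = 94.600

94.600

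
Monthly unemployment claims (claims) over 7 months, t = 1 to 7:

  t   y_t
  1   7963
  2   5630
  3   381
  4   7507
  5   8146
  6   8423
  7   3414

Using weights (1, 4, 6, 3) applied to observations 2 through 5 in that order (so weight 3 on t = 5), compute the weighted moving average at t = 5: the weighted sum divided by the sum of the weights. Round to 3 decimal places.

Weighted sum: 1·5630 + 4·381 + 6·7507 + 3·8146 = 5630 + 1524 + 45042 + 24438 = 76634
Weight total: 1 + 4 + 6 + 3 = 14
WMA = 76634 / 14 = 5473.857

5473.857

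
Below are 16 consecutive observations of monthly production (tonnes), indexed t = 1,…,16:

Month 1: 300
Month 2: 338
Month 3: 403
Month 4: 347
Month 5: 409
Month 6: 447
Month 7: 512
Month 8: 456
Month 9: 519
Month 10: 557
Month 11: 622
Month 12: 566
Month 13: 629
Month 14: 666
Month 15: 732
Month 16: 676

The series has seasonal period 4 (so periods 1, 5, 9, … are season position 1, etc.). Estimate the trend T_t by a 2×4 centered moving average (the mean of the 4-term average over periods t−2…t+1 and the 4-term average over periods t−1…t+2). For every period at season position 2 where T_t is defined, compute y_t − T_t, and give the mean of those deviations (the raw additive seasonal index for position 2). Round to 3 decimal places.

4.458

Season position 2 occurs at t = 6, 10, 14 (where T_t is defined).
t=6: T_6 = 442.37500; y_6 − T_6 = 447 − 442.37500 = 4.62500
t=10: T_10 = 552.25000; y_10 − T_10 = 557 − 552.25000 = 4.75000
t=14: T_14 = 662.00000; y_14 − T_14 = 666 − 662.00000 = 4.00000
Mean deviation: (4.62500 + 4.75000 + 4.00000) / 3 = 4.458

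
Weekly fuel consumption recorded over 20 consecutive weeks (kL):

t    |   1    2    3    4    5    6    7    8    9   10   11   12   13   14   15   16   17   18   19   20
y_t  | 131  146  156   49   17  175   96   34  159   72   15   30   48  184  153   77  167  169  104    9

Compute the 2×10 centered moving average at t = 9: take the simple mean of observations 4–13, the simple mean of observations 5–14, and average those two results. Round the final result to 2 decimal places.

Sum over 4–13: 49 + 17 + 175 + 96 + 34 + 159 + 72 + 15 + 30 + 48 = 695
Sum over 5–14: 17 + 175 + 96 + 34 + 159 + 72 + 15 + 30 + 48 + 184 = 830
CMA at t=9 = (695 + 830) / (2·10) = 1525 / 20 = 76.25

76.25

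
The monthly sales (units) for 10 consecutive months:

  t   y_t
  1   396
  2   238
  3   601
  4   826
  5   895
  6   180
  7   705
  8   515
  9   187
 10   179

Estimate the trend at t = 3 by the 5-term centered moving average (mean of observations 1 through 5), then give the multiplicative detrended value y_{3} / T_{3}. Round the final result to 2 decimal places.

1.02

Trend T_3 = (396 + 238 + 601 + 826 + 895) / 5 = 2956/5 = 591.2000
Ratio to trend: 601 / 591.2000 = 1.02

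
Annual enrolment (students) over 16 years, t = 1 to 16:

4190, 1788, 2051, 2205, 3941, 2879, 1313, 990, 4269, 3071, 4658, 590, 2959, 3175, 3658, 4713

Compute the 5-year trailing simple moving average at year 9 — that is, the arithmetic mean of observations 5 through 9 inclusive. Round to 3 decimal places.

2678.400

Sum of periods 5–9: 3941 + 2879 + 1313 + 990 + 4269 = 13392
Divide by 5: 13392 / 5 = 2678.400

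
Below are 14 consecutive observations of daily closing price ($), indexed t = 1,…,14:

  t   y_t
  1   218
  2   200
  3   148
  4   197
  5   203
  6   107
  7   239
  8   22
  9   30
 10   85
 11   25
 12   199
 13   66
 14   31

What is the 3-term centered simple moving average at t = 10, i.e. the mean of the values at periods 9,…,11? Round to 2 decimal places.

46.67

Sum of periods 9–11: 30 + 85 + 25 = 140
Divide by 3: 140 / 3 = 46.67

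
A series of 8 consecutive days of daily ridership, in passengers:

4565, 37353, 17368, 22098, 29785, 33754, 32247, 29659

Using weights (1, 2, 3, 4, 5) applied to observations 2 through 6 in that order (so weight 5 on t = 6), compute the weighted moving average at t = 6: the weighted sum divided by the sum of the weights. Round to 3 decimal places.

28419.533

Weighted sum: 1·37353 + 2·17368 + 3·22098 + 4·29785 + 5·33754 = 37353 + 34736 + 66294 + 119140 + 168770 = 426293
Weight total: 1 + 2 + 3 + 4 + 5 = 15
WMA = 426293 / 15 = 28419.533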